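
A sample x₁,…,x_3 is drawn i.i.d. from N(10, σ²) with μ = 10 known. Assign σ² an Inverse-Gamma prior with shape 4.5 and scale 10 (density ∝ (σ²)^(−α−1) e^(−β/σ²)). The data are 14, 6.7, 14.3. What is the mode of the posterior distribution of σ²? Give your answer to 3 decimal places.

Sum of squared deviations about the known mean: SS = (14−10)² + (6.7−10)² + (14.3−10)² = 45.38.
The Normal likelihood contributes (σ²)^(−n/2) exp(−SS/(2σ²)), so the posterior is Inverse-Gamma(α + n/2, β + SS/2) = Inverse-Gamma(6, 32.69).
The mode of Inverse-Gamma(a, b) is b/(a+1) = 32.69/7 ≈ 4.670.

σ̂²_MAP = 4.670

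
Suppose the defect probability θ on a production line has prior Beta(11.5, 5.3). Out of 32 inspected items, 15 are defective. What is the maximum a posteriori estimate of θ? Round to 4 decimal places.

Prior: Beta(11.5, 5.3).
Data: 15 successes in 32 trials. The binomial likelihood contributes θ^15(1−θ)^17, so the posterior is Beta(11.5+15, 5.3+17) = Beta(26.5, 22.3).
For Beta(a, b) with a, b > 1 the mode is (a−1)/(a+b−2) = 25.5/46.8 ≈ 0.5449.

θ̂_MAP = 0.5449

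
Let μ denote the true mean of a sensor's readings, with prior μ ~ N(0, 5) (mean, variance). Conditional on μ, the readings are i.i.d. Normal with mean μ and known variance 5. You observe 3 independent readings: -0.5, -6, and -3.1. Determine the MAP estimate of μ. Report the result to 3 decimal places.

μ̂_MAP = -2.400

n = 3; x̄ = ((-0.5) + (-6) + (-3.1))/3 = -9.6/3 = -3.2.
For a Normal prior and Normal likelihood with known variance, the posterior is Normal; its mode equals its mean, the precision-weighted average.
Prior precision 1/σ₀² = 1/5 = 0.2; data precision n/σ² = 3/5 = 0.6.
μ̂ = (0.2·0 + 0.6·(-3.2)) / (0.2 + 0.6) = (-1.92)/0.8 = -2.400.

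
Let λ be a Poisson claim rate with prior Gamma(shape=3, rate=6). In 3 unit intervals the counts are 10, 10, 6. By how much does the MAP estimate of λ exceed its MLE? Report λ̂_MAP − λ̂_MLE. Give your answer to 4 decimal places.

MAP − MLE = -5.5556

Σxᵢ = 26. Posterior is Gamma(29, 9); MAP = (29−1)/9 = 28/9 ≈ 3.11111.
MLE = x̄ = 26/3 ≈ 8.66667.
Difference = 28/9 − 26/3 = -50/9 ≈ -5.5556.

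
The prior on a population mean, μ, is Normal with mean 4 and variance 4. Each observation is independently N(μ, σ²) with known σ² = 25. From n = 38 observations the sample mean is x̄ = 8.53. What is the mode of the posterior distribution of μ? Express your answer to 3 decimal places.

n = 38, x̄ = 8.53.
For a Normal prior and Normal likelihood with known variance, the posterior is Normal; its mode equals its mean, the precision-weighted average.
Prior precision 1/σ₀² = 1/4 = 0.25; data precision n/σ² = 38/25 = 1.52.
μ̂ = (0.25·4 + 1.52·8.53) / (0.25 + 1.52) = 13.9656/1.77 = 11638/1475 ≈ 7.890.

μ̂_MAP = 7.890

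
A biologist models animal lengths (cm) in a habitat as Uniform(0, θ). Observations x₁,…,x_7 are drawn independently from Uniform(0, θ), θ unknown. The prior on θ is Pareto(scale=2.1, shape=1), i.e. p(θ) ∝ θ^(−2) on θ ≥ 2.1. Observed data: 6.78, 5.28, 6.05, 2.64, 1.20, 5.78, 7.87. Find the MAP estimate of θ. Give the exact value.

θ̂_MAP = 7.87

The Uniform(0, θ) likelihood is θ^(−n) for θ ≥ max(xᵢ), zero otherwise. Here max(xᵢ) = 7.87.
Posterior ∝ θ^(−2) · θ^(−7) = θ^(−9) on θ ≥ max(2.1, 7.87) = 7.87.
This density is strictly decreasing in θ, so the posterior mode lies at the lower boundary of the support.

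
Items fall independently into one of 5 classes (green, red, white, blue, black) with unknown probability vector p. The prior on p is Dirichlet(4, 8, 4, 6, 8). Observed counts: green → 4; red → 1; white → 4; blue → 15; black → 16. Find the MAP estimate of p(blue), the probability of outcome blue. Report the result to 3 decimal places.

MAP estimate of p(blue) = 0.308

The posterior is Dirichlet(αᵢ + nᵢ) = Dirichlet(8, 9, 8, 21, 24).
For a Dirichlet(a₁,…,a_K) with all aᵢ > 1, the mode has j-th component (aⱼ − 1)/(Σaᵢ − K).
Here Σaᵢ = 70 and K = 5, so p(blue) = (21 − 1)/(70 − 5) = 20/65 ≈ 0.308.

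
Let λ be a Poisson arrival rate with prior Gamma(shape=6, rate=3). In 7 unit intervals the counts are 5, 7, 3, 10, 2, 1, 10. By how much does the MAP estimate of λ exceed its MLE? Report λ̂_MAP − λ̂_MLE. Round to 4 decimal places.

Σxᵢ = 38. Posterior is Gamma(44, 10); MAP = (44−1)/10 = 43/10 ≈ 4.30000.
MLE = x̄ = 38/7 ≈ 5.42857.
Difference = 43/10 − 38/7 = -79/70 ≈ -1.1286.

MAP − MLE = -1.1286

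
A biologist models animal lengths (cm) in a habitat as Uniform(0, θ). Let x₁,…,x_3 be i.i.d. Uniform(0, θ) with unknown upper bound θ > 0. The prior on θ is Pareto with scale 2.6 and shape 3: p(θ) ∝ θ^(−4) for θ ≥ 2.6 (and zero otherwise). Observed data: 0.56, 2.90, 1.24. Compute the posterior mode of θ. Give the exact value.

θ̂_MAP = 2.90

The Uniform(0, θ) likelihood is θ^(−n) for θ ≥ max(xᵢ), zero otherwise. Here max(xᵢ) = 2.90.
Posterior ∝ θ^(−4) · θ^(−3) = θ^(−7) on θ ≥ max(2.6, 2.90) = 2.90.
This density is strictly decreasing in θ, so the posterior mode lies at the lower boundary of the support.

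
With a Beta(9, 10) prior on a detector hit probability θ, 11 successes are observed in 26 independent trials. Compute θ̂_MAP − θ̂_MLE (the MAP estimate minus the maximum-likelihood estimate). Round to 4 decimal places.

MAP − MLE = 0.0188

Posterior is Beta(20, 25); MAP = (20−1)/(45−2) = 19/43 ≈ 0.44186.
MLE ignores the prior: θ̂_MLE = k/n = 11/26 ≈ 0.42308.
Difference = 19/43 − 11/26 = 21/1118 ≈ 0.0188.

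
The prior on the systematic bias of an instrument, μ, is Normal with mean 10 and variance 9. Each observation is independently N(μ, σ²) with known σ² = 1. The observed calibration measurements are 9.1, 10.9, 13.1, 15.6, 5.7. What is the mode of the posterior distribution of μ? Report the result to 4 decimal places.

n = 5; x̄ = (9.1 + 10.9 + 13.1 + 15.6 + 5.7)/5 = 54.4/5 = 10.88.
For a Normal prior and Normal likelihood with known variance, the posterior is Normal; its mode equals its mean, the precision-weighted average.
Prior precision 1/σ₀² = 1/9; data precision n/σ² = 5/1 = 5.
μ̂ = ((1/9)·10 + 5·10.88) / (1/9 + 5) = (2498/45)/(46/9) = 1249/115 ≈ 10.8609.

μ̂_MAP = 10.8609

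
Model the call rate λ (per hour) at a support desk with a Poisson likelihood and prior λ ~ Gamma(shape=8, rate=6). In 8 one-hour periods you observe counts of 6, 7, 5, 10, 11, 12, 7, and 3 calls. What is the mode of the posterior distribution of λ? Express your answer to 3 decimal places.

λ̂_MAP = 4.857

Σxᵢ = 6+7+5+10+11+12+7+3 = 61, with n = 8.
Posterior ∝ λ^7e^(−6λ) · λ^61e^(−8λ) = λ^68e^(−14λ), i.e. Gamma(shape=69, rate=14).
The mode of a Gamma(a, b) with a ≥ 1 (shape–rate) is (a−1)/b = 68/14 ≈ 4.857.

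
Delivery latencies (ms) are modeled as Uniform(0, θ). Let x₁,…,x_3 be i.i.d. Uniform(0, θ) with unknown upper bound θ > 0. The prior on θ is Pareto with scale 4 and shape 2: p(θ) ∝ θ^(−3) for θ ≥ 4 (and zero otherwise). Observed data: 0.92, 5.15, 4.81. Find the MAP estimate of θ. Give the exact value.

θ̂_MAP = 5.15

The Uniform(0, θ) likelihood is θ^(−n) for θ ≥ max(xᵢ), zero otherwise. Here max(xᵢ) = 5.15.
Posterior ∝ θ^(−3) · θ^(−3) = θ^(−6) on θ ≥ max(4, 5.15) = 5.15.
This density is strictly decreasing in θ, so the posterior mode lies at the lower boundary of the support.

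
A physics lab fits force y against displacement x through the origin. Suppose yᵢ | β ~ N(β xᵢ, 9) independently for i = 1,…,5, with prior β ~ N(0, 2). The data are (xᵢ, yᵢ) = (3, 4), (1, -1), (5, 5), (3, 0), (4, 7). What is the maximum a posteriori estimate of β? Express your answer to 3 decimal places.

log p(β | y) = −Σ(yᵢ − βxᵢ)²/(2·9) − β²/(2·2) + const.
Setting the derivative to zero: Σxᵢ(yᵢ − βxᵢ)/9 − β/2 = 0, so β = Σxᵢyᵢ / (Σxᵢ² + σ²/τ²).
Σxᵢyᵢ = 3·4 + 1·(-1) + 5·5 + 3·0 + 4·7 = 64; Σxᵢ² = 60; σ²/τ² = 4.5.
β̂_MAP = 64 / (60 + 4.5) = 64/64.5 ≈ 0.992.

β̂_MAP = 0.992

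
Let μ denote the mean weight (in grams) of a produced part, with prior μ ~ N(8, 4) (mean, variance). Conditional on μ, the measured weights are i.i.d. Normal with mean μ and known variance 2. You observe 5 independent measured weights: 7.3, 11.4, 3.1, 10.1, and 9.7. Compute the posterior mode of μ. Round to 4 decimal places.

n = 5; x̄ = (7.3 + 11.4 + 3.1 + 10.1 + 9.7)/5 = 41.6/5 = 8.32.
For a Normal prior and Normal likelihood with known variance, the posterior is Normal; its mode equals its mean, the precision-weighted average.
Prior precision 1/σ₀² = 1/4 = 0.25; data precision n/σ² = 5/2 = 2.5.
μ̂ = (0.25·8 + 2.5·8.32) / (0.25 + 2.5) = 22.8/2.75 = 456/55 ≈ 8.2909.

μ̂_MAP = 8.2909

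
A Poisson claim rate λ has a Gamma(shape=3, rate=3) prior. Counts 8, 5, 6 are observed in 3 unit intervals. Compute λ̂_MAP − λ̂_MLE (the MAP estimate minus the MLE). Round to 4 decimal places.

Σxᵢ = 19. Posterior is Gamma(22, 6); MAP = (22−1)/6 = 21/6 ≈ 3.50000.
MLE = x̄ = 19/3 ≈ 6.33333.
Difference = 21/6 − 19/3 = -17/6 ≈ -2.8333.

MAP − MLE = -2.8333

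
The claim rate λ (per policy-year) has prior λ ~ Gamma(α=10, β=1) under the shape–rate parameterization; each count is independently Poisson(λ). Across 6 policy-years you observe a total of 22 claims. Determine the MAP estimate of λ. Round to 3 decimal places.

λ̂_MAP = 4.429

Σxᵢ = 22, n = 6.
Posterior ∝ λ^9e^(−1λ) · λ^22e^(−6λ) = λ^31e^(−7λ), i.e. Gamma(shape=32, rate=7).
The mode of a Gamma(a, b) with a ≥ 1 (shape–rate) is (a−1)/b = 31/7 ≈ 4.429.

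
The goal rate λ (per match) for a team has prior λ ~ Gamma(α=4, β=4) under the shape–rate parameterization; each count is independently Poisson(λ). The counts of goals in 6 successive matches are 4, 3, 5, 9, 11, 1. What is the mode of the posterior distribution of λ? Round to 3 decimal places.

Σxᵢ = 4+3+5+9+11+1 = 33, with n = 6.
Posterior ∝ λ^3e^(−4λ) · λ^33e^(−6λ) = λ^36e^(−10λ), i.e. Gamma(shape=37, rate=10).
The mode of a Gamma(a, b) with a ≥ 1 (shape–rate) is (a−1)/b = 36/10 ≈ 3.600.

λ̂_MAP = 3.600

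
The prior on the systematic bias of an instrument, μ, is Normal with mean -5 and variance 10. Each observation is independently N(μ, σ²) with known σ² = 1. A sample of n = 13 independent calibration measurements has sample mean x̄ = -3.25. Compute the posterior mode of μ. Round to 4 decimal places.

n = 13, x̄ = -3.25.
For a Normal prior and Normal likelihood with known variance, the posterior is Normal; its mode equals its mean, the precision-weighted average.
Prior precision 1/σ₀² = 1/10 = 0.1; data precision n/σ² = 13/1 = 13.
μ̂ = (0.1·(-5) + 13·(-3.25)) / (0.1 + 13) = (-42.75)/13.1 = -855/262 ≈ -3.2634.

μ̂_MAP = -3.2634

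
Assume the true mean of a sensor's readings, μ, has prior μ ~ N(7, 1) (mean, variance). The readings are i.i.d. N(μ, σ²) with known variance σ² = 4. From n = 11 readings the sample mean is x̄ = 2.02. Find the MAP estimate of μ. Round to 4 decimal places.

n = 11, x̄ = 2.02.
For a Normal prior and Normal likelihood with known variance, the posterior is Normal; its mode equals its mean, the precision-weighted average.
Prior precision 1/σ₀² = 1/1 = 1; data precision n/σ² = 11/4 = 2.75.
μ̂ = (1·7 + 2.75·2.02) / (1 + 2.75) = 12.555/3.75 = 3.3480.

μ̂_MAP = 3.3480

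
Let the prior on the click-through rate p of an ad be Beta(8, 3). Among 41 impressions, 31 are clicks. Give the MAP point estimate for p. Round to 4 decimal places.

Prior: Beta(8, 3).
Data: 31 successes in 41 trials. The binomial likelihood contributes p^31(1−p)^10, so the posterior is Beta(8+31, 3+10) = Beta(39, 13).
For Beta(a, b) with a, b > 1 the mode is (a−1)/(a+b−2) = 38/50 ≈ 0.7600.

p̂_MAP = 0.7600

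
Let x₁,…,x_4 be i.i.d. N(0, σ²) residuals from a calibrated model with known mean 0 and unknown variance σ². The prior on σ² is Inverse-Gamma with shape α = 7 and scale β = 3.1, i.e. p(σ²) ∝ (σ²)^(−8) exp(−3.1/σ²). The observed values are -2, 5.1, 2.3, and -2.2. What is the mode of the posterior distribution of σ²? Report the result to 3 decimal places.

σ̂²_MAP = 2.317

Sum of squared deviations about the known mean: SS = (-2−0)² + (5.1−0)² + (2.3−0)² + (-2.2−0)² = 40.14.
The Normal likelihood contributes (σ²)^(−n/2) exp(−SS/(2σ²)), so the posterior is Inverse-Gamma(α + n/2, β + SS/2) = Inverse-Gamma(9, 23.17).
The mode of Inverse-Gamma(a, b) is b/(a+1) = 23.17/10 ≈ 2.317.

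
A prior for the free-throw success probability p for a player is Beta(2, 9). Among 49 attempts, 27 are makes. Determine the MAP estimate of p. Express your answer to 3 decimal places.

p̂_MAP = 0.483

Prior: Beta(2, 9).
Data: 27 successes in 49 trials. The binomial likelihood contributes p^27(1−p)^22, so the posterior is Beta(2+27, 9+22) = Beta(29, 31).
For Beta(a, b) with a, b > 1 the mode is (a−1)/(a+b−2) = 28/58 ≈ 0.483.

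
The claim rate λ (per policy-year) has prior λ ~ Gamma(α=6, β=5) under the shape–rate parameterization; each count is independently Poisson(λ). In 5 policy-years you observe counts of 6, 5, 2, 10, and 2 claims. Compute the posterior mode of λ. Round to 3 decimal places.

Σxᵢ = 6+5+2+10+2 = 25, with n = 5.
Posterior ∝ λ^5e^(−5λ) · λ^25e^(−5λ) = λ^30e^(−10λ), i.e. Gamma(shape=31, rate=10).
The mode of a Gamma(a, b) with a ≥ 1 (shape–rate) is (a−1)/b = 30/10 ≈ 3.000.

λ̂_MAP = 3.000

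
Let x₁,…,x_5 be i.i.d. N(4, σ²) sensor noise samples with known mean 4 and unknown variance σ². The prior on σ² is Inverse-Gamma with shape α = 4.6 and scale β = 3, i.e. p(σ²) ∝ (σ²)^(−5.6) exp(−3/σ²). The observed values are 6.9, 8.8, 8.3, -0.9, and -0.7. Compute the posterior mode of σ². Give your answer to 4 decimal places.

Sum of squared deviations about the known mean: SS = (6.9−4)² + (8.8−4)² + (8.3−4)² + (-0.9−4)² + (-0.7−4)² = 96.04.
The Normal likelihood contributes (σ²)^(−n/2) exp(−SS/(2σ²)), so the posterior is Inverse-Gamma(α + n/2, β + SS/2) = Inverse-Gamma(7.1, 51.02).
The mode of Inverse-Gamma(a, b) is b/(a+1) = 51.02/8.1 ≈ 6.2988.

σ̂²_MAP = 6.2988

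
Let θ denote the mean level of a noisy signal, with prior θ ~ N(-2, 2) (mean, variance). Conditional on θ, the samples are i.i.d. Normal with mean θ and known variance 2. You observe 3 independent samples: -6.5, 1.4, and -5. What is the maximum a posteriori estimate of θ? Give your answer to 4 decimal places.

n = 3; x̄ = ((-6.5) + 1.4 + (-5))/3 = -10.1/3 = -101/30 ≈ -3.3667.
For a Normal prior and Normal likelihood with known variance, the posterior is Normal; its mode equals its mean, the precision-weighted average.
Prior precision 1/σ₀² = 1/2 = 0.5; data precision n/σ² = 3/2 = 1.5.
θ̂ = (0.5·(-2) + 1.5·(-101/30)) / (0.5 + 1.5) = (-6.05)/2 = -3.0250.

θ̂_MAP = -3.0250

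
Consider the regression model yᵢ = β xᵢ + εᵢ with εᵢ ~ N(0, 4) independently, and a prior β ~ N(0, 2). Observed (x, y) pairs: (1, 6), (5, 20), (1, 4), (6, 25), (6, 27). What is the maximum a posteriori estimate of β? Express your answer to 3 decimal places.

log p(β | y) = −Σ(yᵢ − βxᵢ)²/(2·4) − β²/(2·2) + const.
Setting the derivative to zero: Σxᵢ(yᵢ − βxᵢ)/4 − β/2 = 0, so β = Σxᵢyᵢ / (Σxᵢ² + σ²/τ²).
Σxᵢyᵢ = 1·6 + 5·20 + 1·4 + 6·25 + 6·27 = 422; Σxᵢ² = 99; σ²/τ² = 2.
β̂_MAP = 422 / (99 + 2) = 422/101 ≈ 4.178.

β̂_MAP = 4.178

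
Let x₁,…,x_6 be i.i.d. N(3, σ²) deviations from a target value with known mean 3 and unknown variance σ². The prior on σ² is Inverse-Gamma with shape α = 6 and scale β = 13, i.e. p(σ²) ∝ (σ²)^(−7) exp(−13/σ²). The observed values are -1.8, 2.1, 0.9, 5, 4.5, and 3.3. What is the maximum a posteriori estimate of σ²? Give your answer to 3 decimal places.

σ̂²_MAP = 3.030

Sum of squared deviations about the known mean: SS = (-1.8−3)² + (2.1−3)² + (0.9−3)² + (5−3)² + (4.5−3)² + (3.3−3)² = 34.6.
The Normal likelihood contributes (σ²)^(−n/2) exp(−SS/(2σ²)), so the posterior is Inverse-Gamma(α + n/2, β + SS/2) = Inverse-Gamma(9, 30.3).
The mode of Inverse-Gamma(a, b) is b/(a+1) = 30.3/10 ≈ 3.030.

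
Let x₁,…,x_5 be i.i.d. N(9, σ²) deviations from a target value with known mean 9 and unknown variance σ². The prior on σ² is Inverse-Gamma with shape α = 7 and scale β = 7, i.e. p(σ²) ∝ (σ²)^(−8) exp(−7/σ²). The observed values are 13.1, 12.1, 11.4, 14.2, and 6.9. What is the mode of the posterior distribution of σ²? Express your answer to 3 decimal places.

σ̂²_MAP = 3.697

Sum of squared deviations about the known mean: SS = (13.1−9)² + (12.1−9)² + (11.4−9)² + (14.2−9)² + (6.9−9)² = 63.63.
The Normal likelihood contributes (σ²)^(−n/2) exp(−SS/(2σ²)), so the posterior is Inverse-Gamma(α + n/2, β + SS/2) = Inverse-Gamma(9.5, 38.815).
The mode of Inverse-Gamma(a, b) is b/(a+1) = 38.815/10.5 ≈ 3.697.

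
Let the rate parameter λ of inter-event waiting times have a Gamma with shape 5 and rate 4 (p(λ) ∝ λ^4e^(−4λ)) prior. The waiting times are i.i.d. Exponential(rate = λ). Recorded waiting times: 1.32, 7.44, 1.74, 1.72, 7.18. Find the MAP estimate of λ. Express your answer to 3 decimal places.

The Exponential(rate=λ) likelihood is ∝ λ^n e^(−λΣtᵢ). Here n = 5 and Σtᵢ = 1.32 + 7.44 + 1.74 + 1.72 + 7.18 = 19.40.
Posterior ∝ λ^4e^(−4λ) · λ^5e^(−19.40λ) = λ^9e^(−23.40λ), i.e. Gamma(10, 23.40).
Mode = (a−1)/b = 9/23.40 ≈ 0.385.

λ̂_MAP = 0.385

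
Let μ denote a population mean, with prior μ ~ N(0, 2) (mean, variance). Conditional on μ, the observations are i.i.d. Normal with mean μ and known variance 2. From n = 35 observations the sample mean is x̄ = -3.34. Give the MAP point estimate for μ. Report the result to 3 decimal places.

n = 35, x̄ = -3.34.
For a Normal prior and Normal likelihood with known variance, the posterior is Normal; its mode equals its mean, the precision-weighted average.
Prior precision 1/σ₀² = 1/2 = 0.5; data precision n/σ² = 35/2 = 17.5.
μ̂ = (0.5·0 + 17.5·(-3.34)) / (0.5 + 17.5) = (-58.45)/18 = -1169/360 ≈ -3.247.

μ̂_MAP = -3.247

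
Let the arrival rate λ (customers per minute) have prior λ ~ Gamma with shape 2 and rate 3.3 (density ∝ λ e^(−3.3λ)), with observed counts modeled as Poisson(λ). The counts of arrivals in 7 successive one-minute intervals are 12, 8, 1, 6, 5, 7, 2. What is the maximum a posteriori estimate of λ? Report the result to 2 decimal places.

λ̂_MAP = 4.08

Σxᵢ = 12+8+1+6+5+7+2 = 41, with n = 7.
Posterior ∝ λe^(−3.3λ) · λ^41e^(−7λ) = λ^42e^(−10.3λ), i.e. Gamma(shape=43, rate=10.3).
The mode of a Gamma(a, b) with a ≥ 1 (shape–rate) is (a−1)/b = 42/10.3 ≈ 4.08.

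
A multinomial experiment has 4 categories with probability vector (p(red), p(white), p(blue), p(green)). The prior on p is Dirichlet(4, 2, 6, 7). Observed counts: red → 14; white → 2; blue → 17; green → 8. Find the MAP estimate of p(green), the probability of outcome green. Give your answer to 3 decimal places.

The posterior is Dirichlet(αᵢ + nᵢ) = Dirichlet(18, 4, 23, 15).
For a Dirichlet(a₁,…,a_K) with all aᵢ > 1, the mode has j-th component (aⱼ − 1)/(Σaᵢ − K).
Here Σaᵢ = 60 and K = 4, so p(green) = (15 − 1)/(60 − 4) = 14/56 ≈ 0.250.

MAP estimate of p(green) = 0.250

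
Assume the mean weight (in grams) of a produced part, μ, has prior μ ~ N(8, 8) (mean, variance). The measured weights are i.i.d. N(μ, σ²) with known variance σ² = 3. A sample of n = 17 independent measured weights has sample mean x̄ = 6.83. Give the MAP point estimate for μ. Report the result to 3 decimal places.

μ̂_MAP = 6.855

n = 17, x̄ = 6.83.
For a Normal prior and Normal likelihood with known variance, the posterior is Normal; its mode equals its mean, the precision-weighted average.
Prior precision 1/σ₀² = 1/8 = 0.125; data precision n/σ² = 17/3.
μ̂ = (0.125·8 + (17/3)·6.83) / (0.125 + 17/3) = (11911/300)/(139/24) = 23822/3475 ≈ 6.855.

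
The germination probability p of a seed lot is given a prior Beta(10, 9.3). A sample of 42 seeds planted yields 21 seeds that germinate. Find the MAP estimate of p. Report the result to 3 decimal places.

p̂_MAP = 0.506

Prior: Beta(10, 9.3).
Data: 21 successes in 42 trials. The binomial likelihood contributes p^21(1−p)^21, so the posterior is Beta(10+21, 9.3+21) = Beta(31, 30.3).
For Beta(a, b) with a, b > 1 the mode is (a−1)/(a+b−2) = 30/59.3 ≈ 0.506.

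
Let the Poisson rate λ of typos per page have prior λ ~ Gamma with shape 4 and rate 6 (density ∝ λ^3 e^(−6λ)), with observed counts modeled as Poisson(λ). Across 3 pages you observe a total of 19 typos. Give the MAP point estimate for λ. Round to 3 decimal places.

λ̂_MAP = 2.444

Σxᵢ = 19, n = 3.
Posterior ∝ λ^3e^(−6λ) · λ^19e^(−3λ) = λ^22e^(−9λ), i.e. Gamma(shape=23, rate=9).
The mode of a Gamma(a, b) with a ≥ 1 (shape–rate) is (a−1)/b = 22/9 ≈ 2.444.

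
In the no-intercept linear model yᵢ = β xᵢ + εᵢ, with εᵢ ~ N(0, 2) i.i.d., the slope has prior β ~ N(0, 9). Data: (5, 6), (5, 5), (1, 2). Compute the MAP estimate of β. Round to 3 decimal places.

β̂_MAP = 1.113

log p(β | y) = −Σ(yᵢ − βxᵢ)²/(2·2) − β²/(2·9) + const.
Setting the derivative to zero: Σxᵢ(yᵢ − βxᵢ)/2 − β/9 = 0, so β = Σxᵢyᵢ / (Σxᵢ² + σ²/τ²).
Σxᵢyᵢ = 5·6 + 5·5 + 1·2 = 57; Σxᵢ² = 51; σ²/τ² = 2/9.
β̂_MAP = 57 / (51 + 2/9) = 57/(461/9) = 513/461 ≈ 1.113.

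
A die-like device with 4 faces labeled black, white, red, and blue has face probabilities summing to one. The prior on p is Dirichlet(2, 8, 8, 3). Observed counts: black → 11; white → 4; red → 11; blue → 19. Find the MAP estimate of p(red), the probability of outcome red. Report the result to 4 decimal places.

MAP estimate of p(red) = 0.2903

The posterior is Dirichlet(αᵢ + nᵢ) = Dirichlet(13, 12, 19, 22).
For a Dirichlet(a₁,…,a_K) with all aᵢ > 1, the mode has j-th component (aⱼ − 1)/(Σaᵢ − K).
Here Σaᵢ = 66 and K = 4, so p(red) = (19 − 1)/(66 − 4) = 18/62 ≈ 0.2903.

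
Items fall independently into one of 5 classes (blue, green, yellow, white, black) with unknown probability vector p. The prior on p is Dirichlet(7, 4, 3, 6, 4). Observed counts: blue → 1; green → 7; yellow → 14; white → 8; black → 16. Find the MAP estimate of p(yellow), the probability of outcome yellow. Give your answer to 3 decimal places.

MAP estimate of p(yellow) = 0.246

The posterior is Dirichlet(αᵢ + nᵢ) = Dirichlet(8, 11, 17, 14, 20).
For a Dirichlet(a₁,…,a_K) with all aᵢ > 1, the mode has j-th component (aⱼ − 1)/(Σaᵢ − K).
Here Σaᵢ = 70 and K = 5, so p(yellow) = (17 − 1)/(70 − 5) = 16/65 ≈ 0.246.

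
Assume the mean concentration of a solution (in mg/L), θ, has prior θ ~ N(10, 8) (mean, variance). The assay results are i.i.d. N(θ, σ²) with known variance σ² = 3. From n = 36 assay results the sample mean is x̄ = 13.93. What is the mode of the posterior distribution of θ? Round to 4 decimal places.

n = 36, x̄ = 13.93.
For a Normal prior and Normal likelihood with known variance, the posterior is Normal; its mode equals its mean, the precision-weighted average.
Prior precision 1/σ₀² = 1/8 = 0.125; data precision n/σ² = 36/3 = 12.
θ̂ = (0.125·10 + 12·13.93) / (0.125 + 12) = 168.41/12.125 = 33682/2425 ≈ 13.8895.

θ̂_MAP = 13.8895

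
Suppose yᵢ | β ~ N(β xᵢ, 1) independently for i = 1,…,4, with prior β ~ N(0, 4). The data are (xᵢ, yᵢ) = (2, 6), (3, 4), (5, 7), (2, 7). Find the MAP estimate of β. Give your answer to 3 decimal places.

β̂_MAP = 1.728

log p(β | y) = −Σ(yᵢ − βxᵢ)²/(2·1) − β²/(2·4) + const.
Setting the derivative to zero: Σxᵢ(yᵢ − βxᵢ)/1 − β/4 = 0, so β = Σxᵢyᵢ / (Σxᵢ² + σ²/τ²).
Σxᵢyᵢ = 2·6 + 3·4 + 5·7 + 2·7 = 73; Σxᵢ² = 42; σ²/τ² = 0.25.
β̂_MAP = 73 / (42 + 0.25) = 73/42.25 ≈ 1.728.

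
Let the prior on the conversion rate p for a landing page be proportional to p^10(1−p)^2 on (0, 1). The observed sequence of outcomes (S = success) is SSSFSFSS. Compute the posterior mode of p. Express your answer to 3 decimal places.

The prior density ∝ p^10(1−p)^2 is the kernel of Beta(11, 3).
Data: 6 successes in 8 trials (from the sequence). The binomial likelihood contributes p^6(1−p)^2, so the posterior is Beta(11+6, 3+2) = Beta(17, 5).
For Beta(a, b) with a, b > 1 the mode is (a−1)/(a+b−2) = 16/20 ≈ 0.800.

p̂_MAP = 0.800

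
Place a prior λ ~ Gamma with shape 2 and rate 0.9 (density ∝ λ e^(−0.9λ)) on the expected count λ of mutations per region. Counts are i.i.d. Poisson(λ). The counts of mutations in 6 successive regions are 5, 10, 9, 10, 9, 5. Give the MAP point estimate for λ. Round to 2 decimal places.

λ̂_MAP = 7.10

Σxᵢ = 5+10+9+10+9+5 = 48, with n = 6.
Posterior ∝ λe^(−0.9λ) · λ^48e^(−6λ) = λ^49e^(−6.9λ), i.e. Gamma(shape=50, rate=6.9).
The mode of a Gamma(a, b) with a ≥ 1 (shape–rate) is (a−1)/b = 49/6.9 ≈ 7.10.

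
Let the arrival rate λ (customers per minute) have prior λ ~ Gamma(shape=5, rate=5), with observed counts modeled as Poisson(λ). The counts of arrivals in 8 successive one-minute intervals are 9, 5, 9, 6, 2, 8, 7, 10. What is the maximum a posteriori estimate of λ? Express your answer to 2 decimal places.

Σxᵢ = 9+5+9+6+2+8+7+10 = 56, with n = 8.
Posterior ∝ λ^4e^(−5λ) · λ^56e^(−8λ) = λ^60e^(−13λ), i.e. Gamma(shape=61, rate=13).
The mode of a Gamma(a, b) with a ≥ 1 (shape–rate) is (a−1)/b = 60/13 ≈ 4.62.

λ̂_MAP = 4.62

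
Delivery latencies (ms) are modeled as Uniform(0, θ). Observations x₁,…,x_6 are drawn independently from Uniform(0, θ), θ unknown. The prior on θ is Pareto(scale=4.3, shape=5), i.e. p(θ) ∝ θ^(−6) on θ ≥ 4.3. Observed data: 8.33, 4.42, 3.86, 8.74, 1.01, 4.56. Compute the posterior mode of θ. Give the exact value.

θ̂_MAP = 8.74

The Uniform(0, θ) likelihood is θ^(−n) for θ ≥ max(xᵢ), zero otherwise. Here max(xᵢ) = 8.74.
Posterior ∝ θ^(−6) · θ^(−6) = θ^(−12) on θ ≥ max(4.3, 8.74) = 8.74.
This density is strictly decreasing in θ, so the posterior mode lies at the lower boundary of the support.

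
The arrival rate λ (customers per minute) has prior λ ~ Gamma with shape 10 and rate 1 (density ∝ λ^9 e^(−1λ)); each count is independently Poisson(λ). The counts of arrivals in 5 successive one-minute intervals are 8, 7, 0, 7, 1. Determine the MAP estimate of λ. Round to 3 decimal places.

Σxᵢ = 8+7+0+7+1 = 23, with n = 5.
Posterior ∝ λ^9e^(−1λ) · λ^23e^(−5λ) = λ^32e^(−6λ), i.e. Gamma(shape=33, rate=6).
The mode of a Gamma(a, b) with a ≥ 1 (shape–rate) is (a−1)/b = 32/6 ≈ 5.333.

λ̂_MAP = 5.333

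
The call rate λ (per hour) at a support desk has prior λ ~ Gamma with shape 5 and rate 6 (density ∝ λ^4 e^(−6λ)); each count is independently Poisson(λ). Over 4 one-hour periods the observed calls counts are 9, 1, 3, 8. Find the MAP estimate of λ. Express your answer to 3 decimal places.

Σxᵢ = 9+1+3+8 = 21, with n = 4.
Posterior ∝ λ^4e^(−6λ) · λ^21e^(−4λ) = λ^25e^(−10λ), i.e. Gamma(shape=26, rate=10).
The mode of a Gamma(a, b) with a ≥ 1 (shape–rate) is (a−1)/b = 25/10 ≈ 2.500.

λ̂_MAP = 2.500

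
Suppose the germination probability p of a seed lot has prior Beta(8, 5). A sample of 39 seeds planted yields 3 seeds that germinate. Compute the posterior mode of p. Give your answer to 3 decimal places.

Prior: Beta(8, 5).
Data: 3 successes in 39 trials. The binomial likelihood contributes p^3(1−p)^36, so the posterior is Beta(8+3, 5+36) = Beta(11, 41).
For Beta(a, b) with a, b > 1 the mode is (a−1)/(a+b−2) = 10/50 ≈ 0.200.

p̂_MAP = 0.200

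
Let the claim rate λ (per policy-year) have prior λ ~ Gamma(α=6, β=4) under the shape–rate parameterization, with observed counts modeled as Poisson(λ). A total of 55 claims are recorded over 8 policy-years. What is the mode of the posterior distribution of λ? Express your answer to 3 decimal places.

Σxᵢ = 55, n = 8.
Posterior ∝ λ^5e^(−4λ) · λ^55e^(−8λ) = λ^60e^(−12λ), i.e. Gamma(shape=61, rate=12).
The mode of a Gamma(a, b) with a ≥ 1 (shape–rate) is (a−1)/b = 60/12 ≈ 5.000.

λ̂_MAP = 5.000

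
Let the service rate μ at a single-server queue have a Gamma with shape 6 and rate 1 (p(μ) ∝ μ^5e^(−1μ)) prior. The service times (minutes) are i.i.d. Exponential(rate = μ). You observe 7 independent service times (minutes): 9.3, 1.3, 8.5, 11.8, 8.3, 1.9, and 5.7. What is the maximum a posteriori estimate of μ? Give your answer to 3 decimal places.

The Exponential(rate=μ) likelihood is ∝ μ^n e^(−μΣtᵢ). Here n = 7 and Σtᵢ = 9.3 + 1.3 + 8.5 + 11.8 + 8.3 + 1.9 + 5.7 = 46.8.
Posterior ∝ μ^5e^(−1μ) · μ^7e^(−46.8μ) = μ^12e^(−47.8μ), i.e. Gamma(13, 47.8).
Mode = (a−1)/b = 12/47.8 ≈ 0.251.

μ̂_MAP = 0.251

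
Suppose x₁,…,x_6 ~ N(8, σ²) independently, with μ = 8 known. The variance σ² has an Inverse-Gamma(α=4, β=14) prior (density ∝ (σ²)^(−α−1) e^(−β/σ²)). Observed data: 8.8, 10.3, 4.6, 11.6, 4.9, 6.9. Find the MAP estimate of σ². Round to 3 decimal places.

σ̂²_MAP = 4.329

Sum of squared deviations about the known mean: SS = (8.8−8)² + (10.3−8)² + (4.6−8)² + (11.6−8)² + (4.9−8)² + (6.9−8)² = 41.27.
The Normal likelihood contributes (σ²)^(−n/2) exp(−SS/(2σ²)), so the posterior is Inverse-Gamma(α + n/2, β + SS/2) = Inverse-Gamma(7, 34.635).
The mode of Inverse-Gamma(a, b) is b/(a+1) = 34.635/8 ≈ 4.329.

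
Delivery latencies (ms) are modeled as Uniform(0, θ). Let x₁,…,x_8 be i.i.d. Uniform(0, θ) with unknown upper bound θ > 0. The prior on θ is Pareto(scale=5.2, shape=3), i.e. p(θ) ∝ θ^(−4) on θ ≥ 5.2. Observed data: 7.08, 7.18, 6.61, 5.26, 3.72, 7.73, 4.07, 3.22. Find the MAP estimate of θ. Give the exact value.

The Uniform(0, θ) likelihood is θ^(−n) for θ ≥ max(xᵢ), zero otherwise. Here max(xᵢ) = 7.73.
Posterior ∝ θ^(−4) · θ^(−8) = θ^(−12) on θ ≥ max(5.2, 7.73) = 7.73.
This density is strictly decreasing in θ, so the posterior mode lies at the lower boundary of the support.

θ̂_MAP = 7.73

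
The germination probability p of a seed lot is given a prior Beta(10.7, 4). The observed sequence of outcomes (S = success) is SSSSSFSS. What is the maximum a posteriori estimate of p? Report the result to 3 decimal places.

Prior: Beta(10.7, 4).
Data: 7 successes in 8 trials (from the sequence). The binomial likelihood contributes p^7(1−p)^1, so the posterior is Beta(10.7+7, 4+1) = Beta(17.7, 5).
For Beta(a, b) with a, b > 1 the mode is (a−1)/(a+b−2) = 16.7/20.7 ≈ 0.807.

p̂_MAP = 0.807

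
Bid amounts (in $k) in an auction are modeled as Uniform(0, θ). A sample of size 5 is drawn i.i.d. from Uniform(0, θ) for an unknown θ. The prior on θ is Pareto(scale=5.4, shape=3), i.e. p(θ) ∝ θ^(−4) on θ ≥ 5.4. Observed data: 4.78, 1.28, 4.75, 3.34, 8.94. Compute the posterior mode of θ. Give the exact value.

The Uniform(0, θ) likelihood is θ^(−n) for θ ≥ max(xᵢ), zero otherwise. Here max(xᵢ) = 8.94.
Posterior ∝ θ^(−4) · θ^(−5) = θ^(−9) on θ ≥ max(5.4, 8.94) = 8.94.
This density is strictly decreasing in θ, so the posterior mode lies at the lower boundary of the support.

θ̂_MAP = 8.94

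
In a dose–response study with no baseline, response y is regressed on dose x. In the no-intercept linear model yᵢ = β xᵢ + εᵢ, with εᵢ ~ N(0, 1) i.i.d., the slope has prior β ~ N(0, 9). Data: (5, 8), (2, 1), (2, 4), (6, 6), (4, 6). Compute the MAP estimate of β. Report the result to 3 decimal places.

β̂_MAP = 1.292

log p(β | y) = −Σ(yᵢ − βxᵢ)²/(2·1) − β²/(2·9) + const.
Setting the derivative to zero: Σxᵢ(yᵢ − βxᵢ)/1 − β/9 = 0, so β = Σxᵢyᵢ / (Σxᵢ² + σ²/τ²).
Σxᵢyᵢ = 5·8 + 2·1 + 2·4 + 6·6 + 4·6 = 110; Σxᵢ² = 85; σ²/τ² = 1/9.
β̂_MAP = 110 / (85 + 1/9) = 110/(766/9) = 495/383 ≈ 1.292.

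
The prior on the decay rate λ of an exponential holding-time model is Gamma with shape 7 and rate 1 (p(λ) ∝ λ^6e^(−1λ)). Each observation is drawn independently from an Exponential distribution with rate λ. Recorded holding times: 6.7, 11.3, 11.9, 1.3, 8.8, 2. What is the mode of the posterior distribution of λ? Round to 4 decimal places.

The Exponential(rate=λ) likelihood is ∝ λ^n e^(−λΣtᵢ). Here n = 6 and Σtᵢ = 6.7 + 11.3 + 11.9 + 1.3 + 8.8 + 2 = 42.
Posterior ∝ λ^6e^(−1λ) · λ^6e^(−42λ) = λ^12e^(−43λ), i.e. Gamma(13, 43).
Mode = (a−1)/b = 12/43 ≈ 0.2791.

λ̂_MAP = 0.2791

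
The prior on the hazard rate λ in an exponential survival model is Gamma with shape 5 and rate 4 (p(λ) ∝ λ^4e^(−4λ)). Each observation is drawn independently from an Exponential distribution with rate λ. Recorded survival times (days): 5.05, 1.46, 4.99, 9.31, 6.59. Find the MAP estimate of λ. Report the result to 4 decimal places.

The Exponential(rate=λ) likelihood is ∝ λ^n e^(−λΣtᵢ). Here n = 5 and Σtᵢ = 5.05 + 1.46 + 4.99 + 9.31 + 6.59 = 27.40.
Posterior ∝ λ^4e^(−4λ) · λ^5e^(−27.40λ) = λ^9e^(−31.40λ), i.e. Gamma(10, 31.40).
Mode = (a−1)/b = 9/31.40 ≈ 0.2866.

λ̂_MAP = 0.2866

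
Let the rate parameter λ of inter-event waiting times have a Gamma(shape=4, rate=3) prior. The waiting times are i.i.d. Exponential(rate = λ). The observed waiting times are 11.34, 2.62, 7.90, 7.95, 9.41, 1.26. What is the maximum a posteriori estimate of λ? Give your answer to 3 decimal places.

The Exponential(rate=λ) likelihood is ∝ λ^n e^(−λΣtᵢ). Here n = 6 and Σtᵢ = 11.34 + 2.62 + 7.90 + 7.95 + 9.41 + 1.26 = 40.48.
Posterior ∝ λ^3e^(−3λ) · λ^6e^(−40.48λ) = λ^9e^(−43.48λ), i.e. Gamma(10, 43.48).
Mode = (a−1)/b = 9/43.48 ≈ 0.207.

λ̂_MAP = 0.207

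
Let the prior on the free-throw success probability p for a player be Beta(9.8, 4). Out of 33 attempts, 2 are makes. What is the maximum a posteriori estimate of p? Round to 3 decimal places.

p̂_MAP = 0.241

Prior: Beta(9.8, 4).
Data: 2 successes in 33 trials. The binomial likelihood contributes p^2(1−p)^31, so the posterior is Beta(9.8+2, 4+31) = Beta(11.8, 35).
For Beta(a, b) with a, b > 1 the mode is (a−1)/(a+b−2) = 10.8/44.8 ≈ 0.241.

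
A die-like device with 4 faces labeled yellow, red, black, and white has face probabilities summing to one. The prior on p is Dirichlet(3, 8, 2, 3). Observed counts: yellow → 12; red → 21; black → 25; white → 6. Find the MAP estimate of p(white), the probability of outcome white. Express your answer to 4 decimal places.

MAP estimate of p(white) = 0.1053

The posterior is Dirichlet(αᵢ + nᵢ) = Dirichlet(15, 29, 27, 9).
For a Dirichlet(a₁,…,a_K) with all aᵢ > 1, the mode has j-th component (aⱼ − 1)/(Σaᵢ − K).
Here Σaᵢ = 80 and K = 4, so p(white) = (9 − 1)/(80 − 4) = 8/76 ≈ 0.1053.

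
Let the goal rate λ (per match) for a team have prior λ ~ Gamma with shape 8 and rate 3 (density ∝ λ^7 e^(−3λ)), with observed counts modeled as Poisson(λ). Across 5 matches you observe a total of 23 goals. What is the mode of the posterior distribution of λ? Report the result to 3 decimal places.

λ̂_MAP = 3.750

Σxᵢ = 23, n = 5.
Posterior ∝ λ^7e^(−3λ) · λ^23e^(−5λ) = λ^30e^(−8λ), i.e. Gamma(shape=31, rate=8).
The mode of a Gamma(a, b) with a ≥ 1 (shape–rate) is (a−1)/b = 30/8 ≈ 3.750.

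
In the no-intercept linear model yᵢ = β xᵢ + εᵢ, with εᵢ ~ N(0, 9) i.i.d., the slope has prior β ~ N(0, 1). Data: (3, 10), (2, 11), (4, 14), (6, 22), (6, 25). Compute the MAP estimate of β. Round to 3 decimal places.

log p(β | y) = −Σ(yᵢ − βxᵢ)²/(2·9) − β²/(2·1) + const.
Setting the derivative to zero: Σxᵢ(yᵢ − βxᵢ)/9 − β/1 = 0, so β = Σxᵢyᵢ / (Σxᵢ² + σ²/τ²).
Σxᵢyᵢ = 3·10 + 2·11 + 4·14 + 6·22 + 6·25 = 390; Σxᵢ² = 101; σ²/τ² = 9.
β̂_MAP = 390 / (101 + 9) = 390/110 ≈ 3.545.

β̂_MAP = 3.545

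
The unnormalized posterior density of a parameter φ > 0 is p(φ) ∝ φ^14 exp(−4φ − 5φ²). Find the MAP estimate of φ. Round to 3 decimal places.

φ̂_MAP = 1.000

ℓ'(φ) = 14/φ − 4 − 10φ. Setting this to zero and multiplying by φ: 10φ² + 4φ − 14 = 0.
φ = (−4 + √(4² + 4·10·14)) / (2·10) = (−4 + √576) / 20 = (−4 + 24)/20 = 1.
ℓ''(φ) = −14/φ² − 10 < 0, confirming a maximum.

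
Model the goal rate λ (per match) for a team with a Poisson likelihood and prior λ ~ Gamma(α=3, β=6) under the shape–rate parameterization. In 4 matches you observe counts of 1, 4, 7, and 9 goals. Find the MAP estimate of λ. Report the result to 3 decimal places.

Σxᵢ = 1+4+7+9 = 21, with n = 4.
Posterior ∝ λ^2e^(−6λ) · λ^21e^(−4λ) = λ^23e^(−10λ), i.e. Gamma(shape=24, rate=10).
The mode of a Gamma(a, b) with a ≥ 1 (shape–rate) is (a−1)/b = 23/10 ≈ 2.300.

λ̂_MAP = 2.300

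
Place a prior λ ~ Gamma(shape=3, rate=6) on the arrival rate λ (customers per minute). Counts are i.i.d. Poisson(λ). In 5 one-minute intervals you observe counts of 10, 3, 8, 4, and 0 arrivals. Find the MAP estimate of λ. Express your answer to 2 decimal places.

Σxᵢ = 10+3+8+4+0 = 25, with n = 5.
Posterior ∝ λ^2e^(−6λ) · λ^25e^(−5λ) = λ^27e^(−11λ), i.e. Gamma(shape=28, rate=11).
The mode of a Gamma(a, b) with a ≥ 1 (shape–rate) is (a−1)/b = 27/11 ≈ 2.45.

λ̂_MAP = 2.45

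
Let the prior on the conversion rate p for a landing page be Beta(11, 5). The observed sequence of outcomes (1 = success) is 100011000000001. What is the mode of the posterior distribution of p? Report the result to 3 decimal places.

p̂_MAP = 0.483

Prior: Beta(11, 5).
Data: 4 successes in 15 trials (from the sequence). The binomial likelihood contributes p^4(1−p)^11, so the posterior is Beta(11+4, 5+11) = Beta(15, 16).
For Beta(a, b) with a, b > 1 the mode is (a−1)/(a+b−2) = 14/29 ≈ 0.483.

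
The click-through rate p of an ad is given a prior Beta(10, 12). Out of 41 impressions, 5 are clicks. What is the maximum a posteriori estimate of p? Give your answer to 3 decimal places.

p̂_MAP = 0.230

Prior: Beta(10, 12).
Data: 5 successes in 41 trials. The binomial likelihood contributes p^5(1−p)^36, so the posterior is Beta(10+5, 12+36) = Beta(15, 48).
For Beta(a, b) with a, b > 1 the mode is (a−1)/(a+b−2) = 14/61 ≈ 0.230.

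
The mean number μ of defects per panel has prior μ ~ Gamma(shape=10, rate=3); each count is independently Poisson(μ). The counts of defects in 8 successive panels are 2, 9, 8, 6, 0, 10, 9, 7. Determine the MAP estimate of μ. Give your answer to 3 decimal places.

μ̂_MAP = 5.455

Σxᵢ = 2+9+8+6+0+10+9+7 = 51, with n = 8.
Posterior ∝ μ^9e^(−3μ) · μ^51e^(−8μ) = μ^60e^(−11μ), i.e. Gamma(shape=61, rate=11).
The mode of a Gamma(a, b) with a ≥ 1 (shape–rate) is (a−1)/b = 60/11 ≈ 5.455.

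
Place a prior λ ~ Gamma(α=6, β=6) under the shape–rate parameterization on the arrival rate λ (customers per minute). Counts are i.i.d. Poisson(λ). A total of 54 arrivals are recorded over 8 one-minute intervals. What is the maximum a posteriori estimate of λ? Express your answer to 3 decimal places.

Σxᵢ = 54, n = 8.
Posterior ∝ λ^5e^(−6λ) · λ^54e^(−8λ) = λ^59e^(−14λ), i.e. Gamma(shape=60, rate=14).
The mode of a Gamma(a, b) with a ≥ 1 (shape–rate) is (a−1)/b = 59/14 ≈ 4.214.

λ̂_MAP = 4.214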